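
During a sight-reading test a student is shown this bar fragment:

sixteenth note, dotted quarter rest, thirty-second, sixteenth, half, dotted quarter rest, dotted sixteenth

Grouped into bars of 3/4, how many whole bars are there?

One bar of 3/4 = 24 thirty-second notes.
Convert each value to thirty-second notes: sixteenth note = 2; dotted quarter rest = 12; thirty-second = 1; sixteenth = 2; half = 16; dotted quarter rest = 12; dotted sixteenth = 3.
Total: 2 + 12 + 1 + 2 + 16 + 12 + 3 = 48.
48 ÷ 24 = 2 complete bars with 0 left over.

2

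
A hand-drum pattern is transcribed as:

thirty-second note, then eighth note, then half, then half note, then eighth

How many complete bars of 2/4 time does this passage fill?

2

One bar of 2/4 = 16 thirty-second notes.
In thirty-second notes: thirty-second note = 1; eighth note = 4; half = 16; half note = 16; eighth = 4.
Altogether 1 + 4 + 16 + 16 + 4 = 41.
41 ÷ 16 = 2 complete bars with 9 left over.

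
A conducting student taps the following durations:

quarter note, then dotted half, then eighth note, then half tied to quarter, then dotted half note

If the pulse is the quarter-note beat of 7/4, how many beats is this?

One quarter-note beat = 2 eighth notes.
Express everything in eighth notes: quarter note = 2; dotted half = 6; eighth note = 1; half tied to quarter (half + quarter) = 6; dotted half note = 6.
Adding: 2 + 6 + 1 + 6 + 6 = 21.
21 ÷ 2 = 10.5 beats.

10.5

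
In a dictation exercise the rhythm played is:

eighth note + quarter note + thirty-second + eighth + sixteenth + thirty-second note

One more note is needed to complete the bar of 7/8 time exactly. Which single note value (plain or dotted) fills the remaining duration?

The bar of 7/8 = 28 thirty-second notes.
Convert each value to thirty-second notes: eighth note = 4; quarter note = 8; thirty-second = 1; eighth = 4; sixteenth = 2; thirty-second note = 1.
Sum: 4 + 8 + 1 + 4 + 2 + 1 = 20.
Remaining: 28 − 20 = 8 thirty-second notes, which is a quarter note.

quarter note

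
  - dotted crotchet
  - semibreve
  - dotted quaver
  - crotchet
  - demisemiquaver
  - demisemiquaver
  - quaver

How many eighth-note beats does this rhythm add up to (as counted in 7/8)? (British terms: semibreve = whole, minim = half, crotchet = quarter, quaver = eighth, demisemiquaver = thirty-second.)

One eighth-note beat = 4 thirty-second notes.
Working in thirty-second notes: dotted crotchet = 12; semibreve = 32; dotted quaver = 6; crotchet = 8; demisemiquaver = 1; demisemiquaver = 1; quaver = 4.
Total: 12 + 32 + 6 + 8 + 1 + 1 + 4 = 64.
64 ÷ 4 = 16 beats.

16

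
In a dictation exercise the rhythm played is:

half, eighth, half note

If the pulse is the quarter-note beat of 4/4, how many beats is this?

4.5

One quarter-note beat = 2 eighth notes.
Working in eighth notes: half = 4; eighth = 1; half note = 4.
Adding: 4 + 1 + 4 = 9.
9 ÷ 2 = 4.5 beats.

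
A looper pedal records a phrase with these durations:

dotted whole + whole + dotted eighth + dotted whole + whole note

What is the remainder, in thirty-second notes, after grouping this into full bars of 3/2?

22

One bar of 3/2 = 24 sixteenth notes.
In sixteenth notes: dotted whole = 24; whole = 16; dotted eighth = 3; dotted whole = 24; whole note = 16.
Total: 24 + 16 + 3 + 24 + 16 = 83.
83 ÷ 24 = 3 complete bars with 11 sixteenth notes remaining = 22 thirty-second notes.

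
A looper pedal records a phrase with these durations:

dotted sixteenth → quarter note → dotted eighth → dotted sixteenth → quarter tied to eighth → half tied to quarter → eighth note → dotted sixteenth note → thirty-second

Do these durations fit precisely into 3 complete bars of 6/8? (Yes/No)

One bar of 6/8 = 24 thirty-second notes, so 3 bars = 72.
Convert each value to thirty-second notes: dotted sixteenth = 3; quarter note = 8; dotted eighth = 6; dotted sixteenth = 3; quarter tied to eighth (quarter + eighth) = 12; half tied to quarter (half + quarter) = 24; eighth note = 4; dotted sixteenth note = 3; thirty-second = 1.
Altogether 3 + 8 + 6 + 3 + 12 + 24 + 4 + 3 + 1 = 64.
64 falls short of 72, so the answer is No.

No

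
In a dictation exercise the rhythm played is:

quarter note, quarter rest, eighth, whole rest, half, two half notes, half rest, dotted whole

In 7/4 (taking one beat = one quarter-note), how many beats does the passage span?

One quarter-note beat = 2 eighth notes.
Each duration in eighth notes: quarter note = 2; quarter rest = 2; eighth = 1; whole rest = 8; half = 4; half note = 4; half note = 4; half rest = 4; dotted whole = 12.
Adding: 2 + 2 + 1 + 8 + 4 + 4 + 4 + 4 + 12 = 41.
41 ÷ 2 = 20.5 beats.

20.5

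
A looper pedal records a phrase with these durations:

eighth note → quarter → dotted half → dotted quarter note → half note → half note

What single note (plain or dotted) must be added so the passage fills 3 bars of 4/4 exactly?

3 bars of 4/4 = 24 eighth notes.
Working in eighth notes: eighth note = 1; quarter = 2; dotted half = 6; dotted quarter note = 3; half note = 4; half note = 4.
Adding: 1 + 2 + 6 + 3 + 4 + 4 = 20.
Remaining: 24 − 20 = 4 eighth notes, which is a half note.

half note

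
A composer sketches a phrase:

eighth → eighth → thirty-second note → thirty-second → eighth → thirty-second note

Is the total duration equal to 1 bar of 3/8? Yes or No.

No

One bar of 3/8 = 12 thirty-second notes.
Convert each value to thirty-second notes: eighth = 4; eighth = 4; thirty-second note = 1; thirty-second = 1; eighth = 4; thirty-second note = 1.
Adding: 4 + 4 + 1 + 1 + 4 + 1 = 15.
15 exceeds 12, so the answer is No.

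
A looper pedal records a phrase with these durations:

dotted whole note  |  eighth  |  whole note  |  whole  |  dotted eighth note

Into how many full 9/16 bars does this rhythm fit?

6

One bar of 9/16 = 9 sixteenth notes.
Convert each value to sixteenth notes: dotted whole note = 24; eighth = 2; whole note = 16; whole = 16; dotted eighth note = 3.
Altogether 24 + 2 + 16 + 16 + 3 = 61.
61 ÷ 9 = 6 complete bars with 7 left over.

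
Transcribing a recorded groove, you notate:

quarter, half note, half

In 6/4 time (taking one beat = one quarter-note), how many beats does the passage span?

5

One quarter-note beat = 2 eighth notes.
Convert each value to eighth notes: quarter = 2; half note = 4; half = 4.
Altogether 2 + 4 + 4 = 10.
10 ÷ 2 = 5 beats.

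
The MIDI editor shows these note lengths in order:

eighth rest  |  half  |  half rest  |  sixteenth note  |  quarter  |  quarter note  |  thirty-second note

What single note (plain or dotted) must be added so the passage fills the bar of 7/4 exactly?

thirty-second note

The bar of 7/4 = 56 thirty-second notes.
In thirty-second notes: eighth rest = 4; half = 16; half rest = 16; sixteenth note = 2; quarter = 8; quarter note = 8; thirty-second note = 1.
Adding: 4 + 16 + 16 + 2 + 8 + 8 + 1 = 55.
Remaining: 56 − 55 = 1 thirty-second note, which is a thirty-second note.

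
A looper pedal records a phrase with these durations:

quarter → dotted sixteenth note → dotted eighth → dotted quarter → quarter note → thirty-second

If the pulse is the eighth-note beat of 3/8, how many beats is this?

One eighth-note beat = 4 thirty-second notes.
Convert each value to thirty-second notes: quarter = 8; dotted sixteenth note = 3; dotted eighth = 6; dotted quarter = 12; quarter note = 8; thirty-second = 1.
Adding: 8 + 3 + 6 + 12 + 8 + 1 = 38.
38 ÷ 4 = 9.5 beats.

9.5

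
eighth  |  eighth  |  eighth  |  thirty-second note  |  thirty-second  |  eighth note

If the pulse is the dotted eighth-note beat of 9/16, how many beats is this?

3

One dotted eighth-note beat = 6 thirty-second notes.
Express everything in thirty-second notes: eighth = 4; eighth = 4; eighth = 4; thirty-second note = 1; thirty-second = 1; eighth note = 4.
Altogether 4 + 4 + 4 + 1 + 1 + 4 = 18.
18 ÷ 6 = 3 beats.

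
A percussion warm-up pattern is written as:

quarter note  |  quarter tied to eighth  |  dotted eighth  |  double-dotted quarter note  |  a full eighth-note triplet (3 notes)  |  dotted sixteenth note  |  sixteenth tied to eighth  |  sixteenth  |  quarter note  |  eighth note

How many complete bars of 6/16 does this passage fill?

5

One bar of 6/16 = 12 thirty-second notes.
Express everything in thirty-second notes: quarter note = 8; quarter tied to eighth (quarter + eighth) = 12; dotted eighth = 6; double-dotted quarter note = 14; a full eighth-note triplet (3 notes) (three triplet eighths span one quarter) = 8; dotted sixteenth note = 3; sixteenth tied to eighth (sixteenth + eighth) = 6; sixteenth = 2; quarter note = 8; eighth note = 4.
Total: 8 + 12 + 6 + 14 + 8 + 3 + 6 + 2 + 8 + 4 = 71.
71 ÷ 12 = 5 complete bars with 11 left over.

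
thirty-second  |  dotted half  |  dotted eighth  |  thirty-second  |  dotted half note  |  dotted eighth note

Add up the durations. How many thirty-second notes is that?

62

Convert each value to thirty-second notes: thirty-second = 1; dotted half = 24; dotted eighth = 6; thirty-second = 1; dotted half note = 24; dotted eighth note = 6.
Sum: 1 + 24 + 6 + 1 + 24 + 6 = 62 thirty-second notes.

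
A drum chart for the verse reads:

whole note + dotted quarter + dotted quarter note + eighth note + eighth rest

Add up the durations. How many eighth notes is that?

16

Convert each value to eighth notes: whole note = 8; dotted quarter = 3; dotted quarter note = 3; eighth note = 1; eighth rest = 1.
Total: 8 + 3 + 3 + 1 + 1 = 16 eighth notes.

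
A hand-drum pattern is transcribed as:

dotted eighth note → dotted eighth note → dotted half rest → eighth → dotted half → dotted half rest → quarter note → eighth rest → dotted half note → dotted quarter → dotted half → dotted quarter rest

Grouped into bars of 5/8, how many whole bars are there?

8

One bar of 5/8 = 10 sixteenth notes.
Convert each value to sixteenth notes: dotted eighth note = 3; dotted eighth note = 3; dotted half rest = 12; eighth = 2; dotted half = 12; dotted half rest = 12; quarter note = 4; eighth rest = 2; dotted half note = 12; dotted quarter = 6; dotted half = 12; dotted quarter rest = 6.
Altogether 3 + 3 + 12 + 2 + 12 + 12 + 4 + 2 + 12 + 6 + 12 + 6 = 86.
86 ÷ 10 = 8 complete bars with 6 left over.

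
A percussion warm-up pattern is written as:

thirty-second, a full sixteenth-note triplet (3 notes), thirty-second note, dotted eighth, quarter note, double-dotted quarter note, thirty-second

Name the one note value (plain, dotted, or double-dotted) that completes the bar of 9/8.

thirty-second note

The bar of 9/8 = 36 thirty-second notes.
Each duration in thirty-second notes: thirty-second = 1; a full sixteenth-note triplet (3 notes) (three triplet sixteenths span one eighth) = 4; thirty-second note = 1; dotted eighth = 6; quarter note = 8; double-dotted quarter note = 14; thirty-second = 1.
Total: 1 + 4 + 1 + 6 + 8 + 14 + 1 = 35.
Remaining: 36 − 35 = 1 thirty-second note, which is a thirty-second note.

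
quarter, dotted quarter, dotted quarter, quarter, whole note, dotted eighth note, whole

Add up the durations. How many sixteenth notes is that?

55

Express everything in sixteenth notes: quarter = 4; dotted quarter = 6; dotted quarter = 6; quarter = 4; whole note = 16; dotted eighth note = 3; whole = 16.
Sum: 4 + 6 + 6 + 4 + 16 + 3 + 16 = 55 sixteenth notes.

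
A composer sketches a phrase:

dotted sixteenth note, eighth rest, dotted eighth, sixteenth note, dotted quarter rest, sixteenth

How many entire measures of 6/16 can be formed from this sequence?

One bar of 6/16 = 12 thirty-second notes.
Convert each value to thirty-second notes: dotted sixteenth note = 3; eighth rest = 4; dotted eighth = 6; sixteenth note = 2; dotted quarter rest = 12; sixteenth = 2.
Sum: 3 + 4 + 6 + 2 + 12 + 2 = 29.
29 ÷ 12 = 2 complete bars with 5 left over.

2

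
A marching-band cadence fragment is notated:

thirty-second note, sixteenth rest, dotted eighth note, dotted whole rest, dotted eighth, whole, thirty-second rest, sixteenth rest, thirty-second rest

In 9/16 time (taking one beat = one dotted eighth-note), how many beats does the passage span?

16.5

One dotted eighth-note beat = 6 thirty-second notes.
Working in thirty-second notes: thirty-second note = 1; sixteenth rest = 2; dotted eighth note = 6; dotted whole rest = 48; dotted eighth = 6; whole = 32; thirty-second rest = 1; sixteenth rest = 2; thirty-second rest = 1.
Altogether 1 + 2 + 6 + 48 + 6 + 32 + 1 + 2 + 1 = 99.
99 ÷ 6 = 16.5 beats.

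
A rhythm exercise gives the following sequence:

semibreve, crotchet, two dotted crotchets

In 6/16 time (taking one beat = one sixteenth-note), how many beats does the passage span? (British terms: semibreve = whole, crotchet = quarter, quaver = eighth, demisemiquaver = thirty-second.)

One sixteenth-note beat = 2 thirty-second notes.
Convert each value to thirty-second notes: semibreve = 32; crotchet = 8; dotted crotchet = 12; dotted crotchet = 12.
Altogether 32 + 8 + 12 + 12 = 64.
64 ÷ 2 = 32 beats.

32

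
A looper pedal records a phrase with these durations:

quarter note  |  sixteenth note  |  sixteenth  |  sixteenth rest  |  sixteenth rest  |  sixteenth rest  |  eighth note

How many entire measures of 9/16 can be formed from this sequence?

1

One bar of 9/16 = 9 sixteenth notes.
Express everything in sixteenth notes: quarter note = 4; sixteenth note = 1; sixteenth = 1; sixteenth rest = 1; sixteenth rest = 1; sixteenth rest = 1; eighth note = 2.
Sum: 4 + 1 + 1 + 1 + 1 + 1 + 2 = 11.
11 ÷ 9 = 1 complete bar with 2 left over.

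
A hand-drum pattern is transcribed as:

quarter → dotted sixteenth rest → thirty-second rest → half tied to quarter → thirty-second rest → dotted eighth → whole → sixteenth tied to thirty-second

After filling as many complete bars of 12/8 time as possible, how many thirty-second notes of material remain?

One bar of 12/8 = 48 thirty-second notes.
In thirty-second notes: quarter = 8; dotted sixteenth rest = 3; thirty-second rest = 1; half tied to quarter (half + quarter) = 24; thirty-second rest = 1; dotted eighth = 6; whole = 32; sixteenth tied to thirty-second (sixteenth + thirty-second) = 3.
Adding: 8 + 3 + 1 + 24 + 1 + 6 + 32 + 3 = 78.
78 ÷ 48 = 1 complete bar with 30 thirty-second notes remaining.

30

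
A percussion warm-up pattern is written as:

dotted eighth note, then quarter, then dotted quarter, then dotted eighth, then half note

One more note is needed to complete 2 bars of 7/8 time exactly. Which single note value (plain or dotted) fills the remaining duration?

quarter note

2 bars of 7/8 = 28 sixteenth notes.
Working in sixteenth notes: dotted eighth note = 3; quarter = 4; dotted quarter = 6; dotted eighth = 3; half note = 8.
Adding: 3 + 4 + 6 + 3 + 8 = 24.
Remaining: 28 − 24 = 4 sixteenth notes, which is a quarter note.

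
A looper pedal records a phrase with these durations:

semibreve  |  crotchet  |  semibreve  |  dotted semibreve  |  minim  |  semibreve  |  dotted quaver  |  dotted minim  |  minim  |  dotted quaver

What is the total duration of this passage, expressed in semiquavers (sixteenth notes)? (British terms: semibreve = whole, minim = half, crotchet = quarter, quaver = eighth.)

Convert each value to sixteenth notes: semibreve = 16; crotchet = 4; semibreve = 16; dotted semibreve = 24; minim = 8; semibreve = 16; dotted quaver = 3; dotted minim = 12; minim = 8; dotted quaver = 3.
Total: 16 + 4 + 16 + 24 + 8 + 16 + 3 + 12 + 8 + 3 = 110 sixteenth notes.

110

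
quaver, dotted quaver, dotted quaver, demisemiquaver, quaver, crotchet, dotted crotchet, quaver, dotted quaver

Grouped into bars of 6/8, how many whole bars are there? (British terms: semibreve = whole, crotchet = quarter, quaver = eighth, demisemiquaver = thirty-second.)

2

One bar of 6/8 = 24 thirty-second notes.
Each duration in thirty-second notes: quaver = 4; dotted quaver = 6; dotted quaver = 6; demisemiquaver = 1; quaver = 4; crotchet = 8; dotted crotchet = 12; quaver = 4; dotted quaver = 6.
Total: 4 + 6 + 6 + 1 + 4 + 8 + 12 + 4 + 6 = 51.
51 ÷ 24 = 2 complete bars with 3 left over.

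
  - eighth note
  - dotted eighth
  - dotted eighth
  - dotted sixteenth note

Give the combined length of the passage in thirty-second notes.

Express everything in thirty-second notes: eighth note = 4; dotted eighth = 6; dotted eighth = 6; dotted sixteenth note = 3.
Altogether 4 + 6 + 6 + 3 = 19 thirty-second notes.

19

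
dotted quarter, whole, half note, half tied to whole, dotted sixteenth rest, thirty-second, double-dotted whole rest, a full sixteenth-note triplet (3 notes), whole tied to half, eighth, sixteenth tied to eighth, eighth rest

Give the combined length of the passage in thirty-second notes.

234

Working in thirty-second notes: dotted quarter = 12; whole = 32; half note = 16; half tied to whole (half + whole) = 48; dotted sixteenth rest = 3; thirty-second = 1; double-dotted whole rest = 56; a full sixteenth-note triplet (3 notes) (three triplet sixteenths span one eighth) = 4; whole tied to half (whole + half) = 48; eighth = 4; sixteenth tied to eighth (sixteenth + eighth) = 6; eighth rest = 4.
Adding: 12 + 32 + 16 + 48 + 3 + 1 + 56 + 4 + 48 + 4 + 6 + 4 = 234 thirty-second notes.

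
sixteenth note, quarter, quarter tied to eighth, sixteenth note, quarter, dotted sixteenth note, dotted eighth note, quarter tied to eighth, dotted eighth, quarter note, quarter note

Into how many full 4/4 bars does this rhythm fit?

One bar of 4/4 = 32 thirty-second notes.
In thirty-second notes: sixteenth note = 2; quarter = 8; quarter tied to eighth (quarter + eighth) = 12; sixteenth note = 2; quarter = 8; dotted sixteenth note = 3; dotted eighth note = 6; quarter tied to eighth (quarter + eighth) = 12; dotted eighth = 6; quarter note = 8; quarter note = 8.
Total: 2 + 8 + 12 + 2 + 8 + 3 + 6 + 12 + 6 + 8 + 8 = 75.
75 ÷ 32 = 2 complete bars with 11 left over.

2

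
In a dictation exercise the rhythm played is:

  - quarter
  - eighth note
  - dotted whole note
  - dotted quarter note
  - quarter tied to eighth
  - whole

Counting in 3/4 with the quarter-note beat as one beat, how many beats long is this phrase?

One quarter-note beat = 2 eighth notes.
Working in eighth notes: quarter = 2; eighth note = 1; dotted whole note = 12; dotted quarter note = 3; quarter tied to eighth (quarter + eighth) = 3; whole = 8.
Sum: 2 + 1 + 12 + 3 + 3 + 8 = 29.
29 ÷ 2 = 14.5 beats.

14.5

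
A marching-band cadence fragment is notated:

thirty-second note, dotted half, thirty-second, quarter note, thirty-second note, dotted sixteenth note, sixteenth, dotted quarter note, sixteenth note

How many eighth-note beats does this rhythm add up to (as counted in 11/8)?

One eighth-note beat = 4 thirty-second notes.
Convert each value to thirty-second notes: thirty-second note = 1; dotted half = 24; thirty-second = 1; quarter note = 8; thirty-second note = 1; dotted sixteenth note = 3; sixteenth = 2; dotted quarter note = 12; sixteenth note = 2.
Adding: 1 + 24 + 1 + 8 + 1 + 3 + 2 + 12 + 2 = 54.
54 ÷ 4 = 13.5 beats.

13.5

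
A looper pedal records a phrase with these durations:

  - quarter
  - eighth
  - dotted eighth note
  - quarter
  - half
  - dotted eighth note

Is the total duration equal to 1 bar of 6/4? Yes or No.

Yes

One bar of 6/4 = 24 sixteenth notes.
Working in sixteenth notes: quarter = 4; eighth = 2; dotted eighth note = 3; quarter = 4; half = 8; dotted eighth note = 3.
Adding: 4 + 2 + 3 + 4 + 8 + 3 = 24.
24 equals 24, so the answer is Yes.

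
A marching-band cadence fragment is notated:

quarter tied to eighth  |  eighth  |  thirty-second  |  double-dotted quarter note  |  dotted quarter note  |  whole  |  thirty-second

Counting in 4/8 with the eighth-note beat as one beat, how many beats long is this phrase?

One eighth-note beat = 4 thirty-second notes.
Working in thirty-second notes: quarter tied to eighth (quarter + eighth) = 12; eighth = 4; thirty-second = 1; double-dotted quarter note = 14; dotted quarter note = 12; whole = 32; thirty-second = 1.
Altogether 12 + 4 + 1 + 14 + 12 + 32 + 1 = 76.
76 ÷ 4 = 19 beats.

19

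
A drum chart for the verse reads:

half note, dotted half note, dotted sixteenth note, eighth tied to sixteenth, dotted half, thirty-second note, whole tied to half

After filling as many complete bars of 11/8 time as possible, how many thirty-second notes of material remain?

One bar of 11/8 = 44 thirty-second notes.
Convert each value to thirty-second notes: half note = 16; dotted half note = 24; dotted sixteenth note = 3; eighth tied to sixteenth (eighth + sixteenth) = 6; dotted half = 24; thirty-second note = 1; whole tied to half (whole + half) = 48.
Adding: 16 + 24 + 3 + 6 + 24 + 1 + 48 = 122.
122 ÷ 44 = 2 complete bars with 34 thirty-second notes remaining.

34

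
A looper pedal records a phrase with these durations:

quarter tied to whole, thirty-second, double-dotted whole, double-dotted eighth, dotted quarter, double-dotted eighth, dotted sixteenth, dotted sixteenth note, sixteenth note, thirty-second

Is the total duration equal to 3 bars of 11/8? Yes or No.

One bar of 11/8 = 44 thirty-second notes, so 3 bars = 132.
Convert each value to thirty-second notes: quarter tied to whole (quarter + whole) = 40; thirty-second = 1; double-dotted whole = 56; double-dotted eighth = 7; dotted quarter = 12; double-dotted eighth = 7; dotted sixteenth = 3; dotted sixteenth note = 3; sixteenth note = 2; thirty-second = 1.
Altogether 40 + 1 + 56 + 7 + 12 + 7 + 3 + 3 + 2 + 1 = 132.
132 equals 132, so the answer is Yes.

Yes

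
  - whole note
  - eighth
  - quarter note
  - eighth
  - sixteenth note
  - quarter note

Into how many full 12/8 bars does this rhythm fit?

One bar of 12/8 = 24 sixteenth notes.
Each duration in sixteenth notes: whole note = 16; eighth = 2; quarter note = 4; eighth = 2; sixteenth note = 1; quarter note = 4.
Altogether 16 + 2 + 4 + 2 + 1 + 4 = 29.
29 ÷ 24 = 1 complete bar with 5 left over.

1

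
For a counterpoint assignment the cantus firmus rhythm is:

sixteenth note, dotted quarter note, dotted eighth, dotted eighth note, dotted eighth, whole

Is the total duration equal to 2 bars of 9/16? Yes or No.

No

One bar of 9/16 = 9 sixteenth notes, so 2 bars = 18.
Express everything in sixteenth notes: sixteenth note = 1; dotted quarter note = 6; dotted eighth = 3; dotted eighth note = 3; dotted eighth = 3; whole = 16.
Sum: 1 + 6 + 3 + 3 + 3 + 16 = 32.
32 exceeds 18, so the answer is No.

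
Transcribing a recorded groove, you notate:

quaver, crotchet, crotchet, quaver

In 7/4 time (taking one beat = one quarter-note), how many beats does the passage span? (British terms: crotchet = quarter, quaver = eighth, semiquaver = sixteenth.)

One quarter-note beat = 2 eighth notes.
Convert each value to eighth notes: quaver = 1; crotchet = 2; crotchet = 2; quaver = 1.
Total: 1 + 2 + 2 + 1 = 6.
6 ÷ 2 = 3 beats.

3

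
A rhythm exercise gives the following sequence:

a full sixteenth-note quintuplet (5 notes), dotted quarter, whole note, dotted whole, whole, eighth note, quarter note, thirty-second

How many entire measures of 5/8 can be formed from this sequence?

One bar of 5/8 = 20 thirty-second notes.
Each duration in thirty-second notes: a full sixteenth-note quintuplet (5 notes) (five quintuplet sixteenths span one quarter) = 8; dotted quarter = 12; whole note = 32; dotted whole = 48; whole = 32; eighth note = 4; quarter note = 8; thirty-second = 1.
Altogether 8 + 12 + 32 + 48 + 32 + 4 + 8 + 1 = 145.
145 ÷ 20 = 7 complete bars with 5 left over.

7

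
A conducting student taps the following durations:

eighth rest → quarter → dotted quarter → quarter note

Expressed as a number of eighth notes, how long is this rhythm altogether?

Working in eighth notes: eighth rest = 1; quarter = 2; dotted quarter = 3; quarter note = 2.
Adding: 1 + 2 + 3 + 2 = 8 eighth notes.

8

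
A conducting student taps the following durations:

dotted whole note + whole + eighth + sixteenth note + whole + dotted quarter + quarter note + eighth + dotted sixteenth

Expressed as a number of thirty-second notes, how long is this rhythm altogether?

145

Working in thirty-second notes: dotted whole note = 48; whole = 32; eighth = 4; sixteenth note = 2; whole = 32; dotted quarter = 12; quarter note = 8; eighth = 4; dotted sixteenth = 3.
Sum: 48 + 32 + 4 + 2 + 32 + 12 + 8 + 4 + 3 = 145 thirty-second notes.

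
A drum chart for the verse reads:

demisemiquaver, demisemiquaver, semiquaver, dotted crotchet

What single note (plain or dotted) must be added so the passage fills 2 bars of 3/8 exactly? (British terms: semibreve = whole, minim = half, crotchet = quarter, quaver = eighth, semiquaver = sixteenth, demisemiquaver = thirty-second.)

quarter note

2 bars of 3/8 = 24 thirty-second notes.
Express everything in thirty-second notes: demisemiquaver = 1; demisemiquaver = 1; semiquaver = 2; dotted crotchet = 12.
Adding: 1 + 1 + 2 + 12 = 16.
Remaining: 24 − 16 = 8 thirty-second notes, which is a quarter note.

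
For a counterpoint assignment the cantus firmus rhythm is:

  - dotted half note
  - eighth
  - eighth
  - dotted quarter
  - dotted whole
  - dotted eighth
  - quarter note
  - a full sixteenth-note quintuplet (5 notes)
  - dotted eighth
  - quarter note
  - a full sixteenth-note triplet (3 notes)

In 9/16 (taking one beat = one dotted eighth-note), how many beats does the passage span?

22

One dotted eighth-note beat = 3 sixteenth notes.
Each duration in sixteenth notes: dotted half note = 12; eighth = 2; eighth = 2; dotted quarter = 6; dotted whole = 24; dotted eighth = 3; quarter note = 4; a full sixteenth-note quintuplet (5 notes) (five quintuplet sixteenths span one quarter) = 4; dotted eighth = 3; quarter note = 4; a full sixteenth-note triplet (3 notes) (three triplet sixteenths span one eighth) = 2.
Total: 12 + 2 + 2 + 6 + 24 + 3 + 4 + 4 + 3 + 4 + 2 = 66.
66 ÷ 3 = 22 beats.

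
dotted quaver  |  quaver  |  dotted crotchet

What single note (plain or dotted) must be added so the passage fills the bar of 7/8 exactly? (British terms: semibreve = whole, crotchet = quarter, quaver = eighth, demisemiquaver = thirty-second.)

dotted eighth note

The bar of 7/8 = 14 sixteenth notes.
Convert each value to sixteenth notes: dotted quaver = 3; quaver = 2; dotted crotchet = 6.
Sum: 3 + 2 + 6 = 11.
Remaining: 14 − 11 = 3 sixteenth notes, which is a dotted eighth note.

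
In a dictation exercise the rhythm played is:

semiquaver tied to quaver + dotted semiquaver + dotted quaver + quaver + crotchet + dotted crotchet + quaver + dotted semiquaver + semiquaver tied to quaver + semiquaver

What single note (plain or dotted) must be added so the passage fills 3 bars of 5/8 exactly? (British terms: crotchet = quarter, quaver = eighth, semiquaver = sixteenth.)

3 bars of 5/8 = 60 thirty-second notes.
Each duration in thirty-second notes: semiquaver tied to quaver (semiquaver + quaver) = 6; dotted semiquaver = 3; dotted quaver = 6; quaver = 4; crotchet = 8; dotted crotchet = 12; quaver = 4; dotted semiquaver = 3; semiquaver tied to quaver (semiquaver + quaver) = 6; semiquaver = 2.
Total: 6 + 3 + 6 + 4 + 8 + 12 + 4 + 3 + 6 + 2 = 54.
Remaining: 60 − 54 = 6 thirty-second notes, which is a dotted eighth note.

dotted eighth note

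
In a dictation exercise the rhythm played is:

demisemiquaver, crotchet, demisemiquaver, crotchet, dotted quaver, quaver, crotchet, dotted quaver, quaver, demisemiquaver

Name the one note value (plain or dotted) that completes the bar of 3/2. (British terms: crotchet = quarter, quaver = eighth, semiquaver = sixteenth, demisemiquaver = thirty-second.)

thirty-second note

The bar of 3/2 = 48 thirty-second notes.
Convert each value to thirty-second notes: demisemiquaver = 1; crotchet = 8; demisemiquaver = 1; crotchet = 8; dotted quaver = 6; quaver = 4; crotchet = 8; dotted quaver = 6; quaver = 4; demisemiquaver = 1.
Total: 1 + 8 + 1 + 8 + 6 + 4 + 8 + 6 + 4 + 1 = 47.
Remaining: 48 − 47 = 1 thirty-second note, which is a thirty-second note.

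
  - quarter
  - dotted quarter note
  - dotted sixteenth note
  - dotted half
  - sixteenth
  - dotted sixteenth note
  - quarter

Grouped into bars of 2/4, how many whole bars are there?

One bar of 2/4 = 16 thirty-second notes.
Convert each value to thirty-second notes: quarter = 8; dotted quarter note = 12; dotted sixteenth note = 3; dotted half = 24; sixteenth = 2; dotted sixteenth note = 3; quarter = 8.
Total: 8 + 12 + 3 + 24 + 2 + 3 + 8 = 60.
60 ÷ 16 = 3 complete bars with 12 left over.

3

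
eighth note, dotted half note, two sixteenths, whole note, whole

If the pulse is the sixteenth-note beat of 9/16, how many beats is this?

One sixteenth-note beat = 2 thirty-second notes.
Convert each value to thirty-second notes: eighth note = 4; dotted half note = 24; sixteenth = 2; sixteenth = 2; whole note = 32; whole = 32.
Altogether 4 + 24 + 2 + 2 + 32 + 32 = 96.
96 ÷ 2 = 48 beats.

48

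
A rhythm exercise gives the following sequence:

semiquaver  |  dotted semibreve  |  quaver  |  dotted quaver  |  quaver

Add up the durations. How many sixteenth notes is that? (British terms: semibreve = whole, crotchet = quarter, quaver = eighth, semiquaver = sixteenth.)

Convert each value to sixteenth notes: semiquaver = 1; dotted semibreve = 24; quaver = 2; dotted quaver = 3; quaver = 2.
Total: 1 + 24 + 2 + 3 + 2 = 32 sixteenth notes.

32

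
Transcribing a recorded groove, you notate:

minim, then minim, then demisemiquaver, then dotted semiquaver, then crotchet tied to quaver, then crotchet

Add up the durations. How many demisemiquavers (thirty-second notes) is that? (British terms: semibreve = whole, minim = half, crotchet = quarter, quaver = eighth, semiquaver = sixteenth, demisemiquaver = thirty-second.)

56

Convert each value to thirty-second notes: minim = 16; minim = 16; demisemiquaver = 1; dotted semiquaver = 3; crotchet tied to quaver (crotchet + quaver) = 12; crotchet = 8.
Total: 16 + 16 + 1 + 3 + 12 + 8 = 56 thirty-second notes.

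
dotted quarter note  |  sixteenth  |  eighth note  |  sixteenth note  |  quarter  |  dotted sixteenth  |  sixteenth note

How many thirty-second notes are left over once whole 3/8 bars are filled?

One bar of 3/8 = 12 thirty-second notes.
Each duration in thirty-second notes: dotted quarter note = 12; sixteenth = 2; eighth note = 4; sixteenth note = 2; quarter = 8; dotted sixteenth = 3; sixteenth note = 2.
Altogether 12 + 2 + 4 + 2 + 8 + 3 + 2 = 33.
33 ÷ 12 = 2 complete bars with 9 thirty-second notes remaining.

9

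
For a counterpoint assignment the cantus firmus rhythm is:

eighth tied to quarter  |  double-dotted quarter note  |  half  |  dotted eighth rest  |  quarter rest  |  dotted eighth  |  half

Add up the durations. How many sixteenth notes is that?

39

Working in sixteenth notes: eighth tied to quarter (eighth + quarter) = 6; double-dotted quarter note = 7; half = 8; dotted eighth rest = 3; quarter rest = 4; dotted eighth = 3; half = 8.
Altogether 6 + 7 + 8 + 3 + 4 + 3 + 8 = 39 sixteenth notes.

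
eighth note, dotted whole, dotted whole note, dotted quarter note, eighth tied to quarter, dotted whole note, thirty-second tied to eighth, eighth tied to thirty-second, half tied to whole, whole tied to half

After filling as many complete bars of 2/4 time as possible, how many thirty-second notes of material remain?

One bar of 2/4 = 16 thirty-second notes.
Convert each value to thirty-second notes: eighth note = 4; dotted whole = 48; dotted whole note = 48; dotted quarter note = 12; eighth tied to quarter (eighth + quarter) = 12; dotted whole note = 48; thirty-second tied to eighth (thirty-second + eighth) = 5; eighth tied to thirty-second (eighth + thirty-second) = 5; half tied to whole (half + whole) = 48; whole tied to half (whole + half) = 48.
Adding: 4 + 48 + 48 + 12 + 12 + 48 + 5 + 5 + 48 + 48 = 278.
278 ÷ 16 = 17 complete bars with 6 thirty-second notes remaining.

6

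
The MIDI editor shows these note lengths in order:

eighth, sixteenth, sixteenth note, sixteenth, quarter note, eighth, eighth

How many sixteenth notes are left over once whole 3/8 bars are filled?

1

One bar of 3/8 = 6 sixteenth notes.
Convert each value to sixteenth notes: eighth = 2; sixteenth = 1; sixteenth note = 1; sixteenth = 1; quarter note = 4; eighth = 2; eighth = 2.
Altogether 2 + 1 + 1 + 1 + 4 + 2 + 2 = 13.
13 ÷ 6 = 2 complete bars with 1 sixteenth note remaining.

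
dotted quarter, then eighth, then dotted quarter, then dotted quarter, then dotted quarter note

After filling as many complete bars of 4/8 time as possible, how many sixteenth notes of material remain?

One bar of 4/8 = 4 eighth notes.
Working in eighth notes: dotted quarter = 3; eighth = 1; dotted quarter = 3; dotted quarter = 3; dotted quarter note = 3.
Adding: 3 + 1 + 3 + 3 + 3 = 13.
13 ÷ 4 = 3 complete bars with 1 eighth note remaining = 2 sixteenth notes.

2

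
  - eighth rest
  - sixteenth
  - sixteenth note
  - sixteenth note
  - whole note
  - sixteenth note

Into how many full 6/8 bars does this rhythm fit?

1

One bar of 6/8 = 12 sixteenth notes.
Convert each value to sixteenth notes: eighth rest = 2; sixteenth = 1; sixteenth note = 1; sixteenth note = 1; whole note = 16; sixteenth note = 1.
Adding: 2 + 1 + 1 + 1 + 16 + 1 = 22.
22 ÷ 12 = 1 complete bar with 10 left over.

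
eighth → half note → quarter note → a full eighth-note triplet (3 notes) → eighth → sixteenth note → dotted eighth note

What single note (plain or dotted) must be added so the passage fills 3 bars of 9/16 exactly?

3 bars of 9/16 = 27 sixteenth notes.
In sixteenth notes: eighth = 2; half note = 8; quarter note = 4; a full eighth-note triplet (3 notes) (three triplet eighths span one quarter) = 4; eighth = 2; sixteenth note = 1; dotted eighth note = 3.
Adding: 2 + 8 + 4 + 4 + 2 + 1 + 3 = 24.
Remaining: 27 − 24 = 3 sixteenth notes, which is a dotted eighth note.

dotted eighth note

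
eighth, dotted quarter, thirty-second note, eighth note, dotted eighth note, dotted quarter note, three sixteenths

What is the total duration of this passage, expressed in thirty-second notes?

Express everything in thirty-second notes: eighth = 4; dotted quarter = 12; thirty-second note = 1; eighth note = 4; dotted eighth note = 6; dotted quarter note = 12; sixteenth = 2; sixteenth = 2; sixteenth = 2.
Total: 4 + 12 + 1 + 4 + 6 + 12 + 2 + 2 + 2 = 45 thirty-second notes.

45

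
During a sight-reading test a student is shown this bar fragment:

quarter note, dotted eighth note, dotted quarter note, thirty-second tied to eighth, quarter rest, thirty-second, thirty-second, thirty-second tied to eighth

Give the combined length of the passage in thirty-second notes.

46

Convert each value to thirty-second notes: quarter note = 8; dotted eighth note = 6; dotted quarter note = 12; thirty-second tied to eighth (thirty-second + eighth) = 5; quarter rest = 8; thirty-second = 1; thirty-second = 1; thirty-second tied to eighth (thirty-second + eighth) = 5.
Sum: 8 + 6 + 12 + 5 + 8 + 1 + 1 + 5 = 46 thirty-second notes.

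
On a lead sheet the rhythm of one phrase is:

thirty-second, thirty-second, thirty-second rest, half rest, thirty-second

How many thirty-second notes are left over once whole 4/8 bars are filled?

4

One bar of 4/8 = 16 thirty-second notes.
Each duration in thirty-second notes: thirty-second = 1; thirty-second = 1; thirty-second rest = 1; half rest = 16; thirty-second = 1.
Altogether 1 + 1 + 1 + 16 + 1 = 20.
20 ÷ 16 = 1 complete bar with 4 thirty-second notes remaining.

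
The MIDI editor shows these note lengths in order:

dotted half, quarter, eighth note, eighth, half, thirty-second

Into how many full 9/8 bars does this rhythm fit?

One bar of 9/8 = 36 thirty-second notes.
Each duration in thirty-second notes: dotted half = 24; quarter = 8; eighth note = 4; eighth = 4; half = 16; thirty-second = 1.
Adding: 24 + 8 + 4 + 4 + 16 + 1 = 57.
57 ÷ 36 = 1 complete bar with 21 left over.

1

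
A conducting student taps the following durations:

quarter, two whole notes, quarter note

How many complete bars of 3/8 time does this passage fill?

One bar of 3/8 = 3 eighth notes.
Convert each value to eighth notes: quarter = 2; whole note = 8; whole note = 8; quarter note = 2.
Adding: 2 + 8 + 8 + 2 = 20.
20 ÷ 3 = 6 complete bars with 2 left over.

6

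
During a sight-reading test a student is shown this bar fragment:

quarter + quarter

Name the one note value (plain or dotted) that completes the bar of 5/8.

The bar of 5/8 = 5 eighth notes.
Each duration in eighth notes: quarter = 2; quarter = 2.
Total: 2 + 2 = 4.
Remaining: 5 − 4 = 1 eighth note, which is a eighth note.

eighth note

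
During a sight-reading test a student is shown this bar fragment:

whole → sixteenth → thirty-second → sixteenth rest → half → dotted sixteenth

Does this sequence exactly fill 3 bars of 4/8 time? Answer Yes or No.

One bar of 4/8 = 16 thirty-second notes, so 3 bars = 48.
In thirty-second notes: whole = 32; sixteenth = 2; thirty-second = 1; sixteenth rest = 2; half = 16; dotted sixteenth = 3.
Sum: 32 + 2 + 1 + 2 + 16 + 3 = 56.
56 exceeds 48, so the answer is No.

No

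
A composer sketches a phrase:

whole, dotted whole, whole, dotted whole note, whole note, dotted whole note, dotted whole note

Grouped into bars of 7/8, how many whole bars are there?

One bar of 7/8 = 7 eighth notes.
In eighth notes: whole = 8; dotted whole = 12; whole = 8; dotted whole note = 12; whole note = 8; dotted whole note = 12; dotted whole note = 12.
Altogether 8 + 12 + 8 + 12 + 8 + 12 + 12 = 72.
72 ÷ 7 = 10 complete bars with 2 left over.

10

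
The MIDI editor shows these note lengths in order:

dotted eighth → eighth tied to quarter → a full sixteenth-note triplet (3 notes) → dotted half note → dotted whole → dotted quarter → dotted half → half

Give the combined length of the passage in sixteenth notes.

In sixteenth notes: dotted eighth = 3; eighth tied to quarter (eighth + quarter) = 6; a full sixteenth-note triplet (3 notes) (three triplet sixteenths span one eighth) = 2; dotted half note = 12; dotted whole = 24; dotted quarter = 6; dotted half = 12; half = 8.
Sum: 3 + 6 + 2 + 12 + 24 + 6 + 12 + 8 = 73 sixteenth notes.

73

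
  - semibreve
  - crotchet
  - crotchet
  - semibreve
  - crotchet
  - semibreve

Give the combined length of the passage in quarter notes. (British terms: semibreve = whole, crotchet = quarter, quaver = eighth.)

15

Each duration in quarter notes: semibreve = 4; crotchet = 1; crotchet = 1; semibreve = 4; crotchet = 1; semibreve = 4.
Sum: 4 + 1 + 1 + 4 + 1 + 4 = 15 quarter notes.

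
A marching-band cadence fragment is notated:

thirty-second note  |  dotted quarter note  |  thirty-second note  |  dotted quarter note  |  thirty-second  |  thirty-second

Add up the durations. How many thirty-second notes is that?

28

In thirty-second notes: thirty-second note = 1; dotted quarter note = 12; thirty-second note = 1; dotted quarter note = 12; thirty-second = 1; thirty-second = 1.
Adding: 1 + 12 + 1 + 12 + 1 + 1 = 28 thirty-second notes.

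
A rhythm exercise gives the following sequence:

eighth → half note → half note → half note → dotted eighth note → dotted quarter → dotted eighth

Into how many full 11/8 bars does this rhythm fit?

One bar of 11/8 = 22 sixteenth notes.
In sixteenth notes: eighth = 2; half note = 8; half note = 8; half note = 8; dotted eighth note = 3; dotted quarter = 6; dotted eighth = 3.
Altogether 2 + 8 + 8 + 8 + 3 + 6 + 3 = 38.
38 ÷ 22 = 1 complete bar with 16 left over.

1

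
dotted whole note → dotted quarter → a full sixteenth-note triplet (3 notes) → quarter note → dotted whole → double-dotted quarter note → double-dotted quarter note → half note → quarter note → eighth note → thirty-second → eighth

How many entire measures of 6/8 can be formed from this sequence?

One bar of 6/8 = 24 thirty-second notes.
Each duration in thirty-second notes: dotted whole note = 48; dotted quarter = 12; a full sixteenth-note triplet (3 notes) (three triplet sixteenths span one eighth) = 4; quarter note = 8; dotted whole = 48; double-dotted quarter note = 14; double-dotted quarter note = 14; half note = 16; quarter note = 8; eighth note = 4; thirty-second = 1; eighth = 4.
Sum: 48 + 12 + 4 + 8 + 48 + 14 + 14 + 16 + 8 + 4 + 1 + 4 = 181.
181 ÷ 24 = 7 complete bars with 13 left over.

7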